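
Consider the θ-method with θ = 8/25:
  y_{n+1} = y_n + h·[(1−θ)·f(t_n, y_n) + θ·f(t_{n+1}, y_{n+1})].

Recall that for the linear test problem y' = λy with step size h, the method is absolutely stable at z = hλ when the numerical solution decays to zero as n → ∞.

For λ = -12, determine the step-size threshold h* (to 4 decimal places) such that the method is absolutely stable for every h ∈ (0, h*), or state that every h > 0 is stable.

With y'=λy (z=hλ):
  y_{n+1} = y_n + z·[17/25·y_n + 8/25·y_{n+1}] ⇒ (1 − 8/25z)y_{n+1} = (1 + 17/25z)y_n
  Hence R(z) = (1 + 17/25z)/(1 − 8/25z).

Find x<0 with |R(x)|<1.
x=-0.45: |R|=0.6066
R=−1: 1+17/25x = −1+8/25x ⇒ -9/25x=2 ⇒ x=2/(-9/25)=-5.5556
Confirm numerically:
  x=-5.224: |R|=0.95532 <1
  x=-4.808: |R|=0.89399 <1
  x=-3.065: |R|=0.54735 <1
  x=-6.025: |R|=1.05772 >1
  x=-5.938: |R|=1.04747 >1
  x=-5.720: |R|=1.02092 >1
Interval (-5.5556, 0).

(-5.5556,0); λ=-12 ⇒ h* = (50/9)/12 = 0.4630.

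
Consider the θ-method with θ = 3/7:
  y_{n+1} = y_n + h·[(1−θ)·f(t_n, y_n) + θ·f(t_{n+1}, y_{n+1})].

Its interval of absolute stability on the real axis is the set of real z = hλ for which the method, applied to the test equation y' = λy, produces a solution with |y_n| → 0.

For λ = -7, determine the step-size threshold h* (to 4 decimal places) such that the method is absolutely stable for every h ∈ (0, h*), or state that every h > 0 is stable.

(-14.0000,0); λ=-7 ⇒ h* = (14)/7 = 2.0000.

Set f=λy, z=hλ:
  y_{n+1} = y_n + z·[4/7·y_n + 3/7·y_{n+1}] ⇒ (1 − 3/7z)y_{n+1} = (1 + 4/7z)y_n
  Hence R(z) = (1 + 4/7z)/(1 − 3/7z).

Boundary: |R(x)|=1, x<0.
x=-0.56: |R|=0.5484
R=−1: 1+4/7x = −1+3/7x ⇒ -1/7x=2 ⇒ x=2/(-1/7)=-14.0000
Confirm numerically:
  x=-9.372: |R|=0.86821 <1
  x=-9.191: |R|=0.86090 <1
  x=-9.083: |R|=0.85643 <1
  x=-14.138: |R|=1.00279 >1
  x=-14.120: |R|=1.00243 >1
So |R|<1 on (-14.0000, 0).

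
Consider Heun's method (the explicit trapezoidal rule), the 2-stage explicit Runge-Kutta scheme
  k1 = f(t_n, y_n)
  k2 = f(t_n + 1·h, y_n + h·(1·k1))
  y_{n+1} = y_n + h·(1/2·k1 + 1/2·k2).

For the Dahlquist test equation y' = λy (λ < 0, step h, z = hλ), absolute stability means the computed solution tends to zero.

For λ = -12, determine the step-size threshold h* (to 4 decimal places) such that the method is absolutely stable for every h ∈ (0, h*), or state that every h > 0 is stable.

(-2.0000,0); λ=-12 ⇒ h* = 0.1667.

Set f=λy, z=hλ:
  order 2, 2-stage ⇒ R(z)=1+z+z^2/2
  (e.g. R(-0.98)=0.50020, |R|=0.50020)

Find x<0 with |R(x)|<1.
x=-0.98: |R|=0.5002
|R(-2.22)|=1.2442 |R(-1.66)|=0.7178 |R(-1.03)|=0.5005
Bisect:
  x_lo=-2.7370 |R|=2.0085  x_hi=-0.1853 |R|=0.8318
  mid=-1.46115 |R|=0.60633 →hi
  mid=-2.09906 |R|=1.10396 →lo
  mid=-1.78010 |R|=0.80428 →hi
  mid=-1.93958 |R|=0.94140 →hi
  mid=-2.01932 |R|=1.01950 →lo
  mid=-1.97945 |R|=0.97966 →hi
  mid=-1.99938 |R|=0.99938 →hi
  mid=-2.00935 |R|=1.00939 →lo
  ...
  [-2.00001,-1.99985] ⇒ x*=-2.0000
Interval (-2.0000, 0).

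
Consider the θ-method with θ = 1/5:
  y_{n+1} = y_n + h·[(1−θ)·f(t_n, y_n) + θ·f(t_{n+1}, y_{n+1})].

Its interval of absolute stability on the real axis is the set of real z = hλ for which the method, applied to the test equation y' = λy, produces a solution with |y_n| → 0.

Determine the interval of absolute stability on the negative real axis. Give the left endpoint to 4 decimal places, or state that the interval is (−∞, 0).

On y'=λy, z=hλ:
  y_{n+1} = y_n + z·[4/5·y_n + 1/5·y_{n+1}] ⇒ (1 − 1/5z)y_{n+1} = (1 + 4/5z)y_n
  Hence R(z) = (1 + 4/5z)/(1 − 1/5z).

Solve |R(x)|<1 on ℝ⁻.
x=-0.43: |R|=0.6041
R=−1: 1+4/5x = −1+1/5x ⇒ -3/5x=2 ⇒ x=2/(-3/5)=-3.3333
Confirm numerically:
  x=-3.183: |R|=0.94489 <1
  x=-2.388: |R|=0.61613 <1
  x=-2.365: |R|=0.60557 <1
  x=-3.827: |R|=1.16778 >1
  x=-3.530: |R|=1.06917 >1
Stable set (-3.3333, 0).

z∈(-3.3333,0).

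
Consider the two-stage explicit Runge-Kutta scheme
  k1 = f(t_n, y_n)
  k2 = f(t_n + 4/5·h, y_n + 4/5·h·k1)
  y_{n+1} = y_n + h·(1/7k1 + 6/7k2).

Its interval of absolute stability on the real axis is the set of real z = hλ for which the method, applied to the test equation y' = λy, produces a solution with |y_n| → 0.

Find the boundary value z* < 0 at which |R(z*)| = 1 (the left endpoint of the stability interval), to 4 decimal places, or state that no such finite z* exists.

left endpoint -1.4583.

With y'=λy (z=hλ):
  k1=λy_n ⇒ h·k1=z·y_n;  k2=λ(1+4/5z)y_n ⇒ h·k2=z(1+4/5z)y_n
  y_{n+1}/y_n = 1 + 1/7z + 6/7z(1+4/5z) = 1 + z + 24/35z²
  Hence R(z) = 1 + z + 24/35z².

Find x<0 with |R(x)|<1.
x=-0.96: |R|=0.6720
R=1: x+24/35x²=0 ⇒ x=−35/24=-1.4583; min R=1−1/(4·24/35)=0.6354>−1
Confirm numerically:
  x=-1.092: |R|=0.72569 <1
  x=-0.951: |R|=0.66916 <1
  x=-0.923: |R|=0.66118 <1
  x=-1.923: |R|=1.61272 >1
  x=-1.809: |R|=1.43499 >1
  x=-1.598: |R|=1.15304 >1
Interval (-1.4583, 0).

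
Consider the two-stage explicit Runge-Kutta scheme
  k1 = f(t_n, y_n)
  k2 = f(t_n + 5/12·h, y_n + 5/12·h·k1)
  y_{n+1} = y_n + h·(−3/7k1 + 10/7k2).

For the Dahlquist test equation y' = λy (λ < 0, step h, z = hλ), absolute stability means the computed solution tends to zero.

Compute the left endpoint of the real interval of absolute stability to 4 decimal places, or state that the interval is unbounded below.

With y'=λy (z=hλ):
  k1=λy_n ⇒ h·k1=z·y_n;  k2=λ(1+5/12z)y_n ⇒ h·k2=z(1+5/12z)y_n
  y_{n+1}/y_n = 1 − 3/7z + 10/7z(1+5/12z) = 1 + z + 25/42z²
  ⇒ R(z) = 1 + z + 25/42z².

Find x<0 with |R(x)|<1.
x=-1.63: |R|=0.9515
R=1: x+25/42x²=0 ⇒ x=−42/25=-1.6800; min R=1−1/(4·25/42)=0.5800>−1
Confirm numerically:
  x=-1.221: |R|=0.66641 <1
  x=-0.792: |R|=0.58137 <1
  x=-0.787: |R|=0.58167 <1
  x=-2.233: |R|=1.73503 >1
  x=-2.035: |R|=1.43001 >1
  x=-1.930: |R|=1.28720 >1
Stable set (-1.6800, 0).

z* = -1.6800.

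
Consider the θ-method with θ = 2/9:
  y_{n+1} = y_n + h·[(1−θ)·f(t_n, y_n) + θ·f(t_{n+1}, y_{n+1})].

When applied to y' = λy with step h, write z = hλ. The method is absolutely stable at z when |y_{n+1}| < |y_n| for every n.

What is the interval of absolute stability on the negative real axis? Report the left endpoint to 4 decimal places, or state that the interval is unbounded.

z∈(-3.6000,0).

Set f=λy, z=hλ:
  y_{n+1} = y_n + z·[7/9·y_n + 2/9·y_{n+1}] ⇒ (1 − 2/9z)y_{n+1} = (1 + 7/9z)y_n
  so R(z) = (1 + 7/9z)/(1 − 2/9z).

Boundary: |R(x)|=1, x<0.
x=-0.65: |R|=0.4320
R=−1: 1+7/9x = −1+2/9x ⇒ -5/9x=2 ⇒ x=2/(-5/9)=-3.6000
Confirm numerically:
  x=-2.649: |R|=0.66744 <1
  x=-2.150: |R|=0.45489 <1
  x=-1.790: |R|=0.28060 <1
  x=-4.126: |R|=1.15245 >1
  x=-4.027: |R|=1.12519 >1
  x=-3.663: |R|=1.01929 >1
Interval (-3.6000, 0).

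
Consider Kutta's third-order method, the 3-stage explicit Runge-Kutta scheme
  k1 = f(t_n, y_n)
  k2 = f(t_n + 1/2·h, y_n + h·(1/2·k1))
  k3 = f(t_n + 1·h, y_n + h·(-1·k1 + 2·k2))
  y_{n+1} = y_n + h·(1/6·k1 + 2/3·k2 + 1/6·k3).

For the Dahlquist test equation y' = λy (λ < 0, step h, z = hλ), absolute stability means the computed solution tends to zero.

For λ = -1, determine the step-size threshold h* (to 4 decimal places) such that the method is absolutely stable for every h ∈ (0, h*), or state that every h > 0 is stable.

Set f=λy, z=hλ:
  order 3, 3-stage ⇒ R(z)=1+z+z^2/2+z^3/6
  (e.g. R(-0.79)=0.43988, |R|=0.43988)

Solve |R(x)|<1 on ℝ⁻.
x=-0.79: |R|=0.4399
|R(-2.49)|=0.9630 |R(-1.89)|=0.2292 |R(-0.53)|=0.5856
Bisect:
  x_lo=-3.3043 |R|=2.8581  x_hi=-0.3451 |R|=0.7076
  mid=-1.82470 |R|=0.17250 →hi
  mid=-2.56450 |R|=1.08714 →lo
  mid=-2.19460 |R|=0.54809 →hi
  mid=-2.37955 |R|=0.79402 →hi
  mid=-2.47202 |R|=0.93429 →hi
  mid=-2.51826 |R|=1.00909 →lo
  mid=-2.49514 |R|=0.97129 →hi
  ...
  [-2.51284,-2.51266] ⇒ x*=-2.5127
Interval (-2.5127, 0).

(-2.5127,0); λ=-1 ⇒ h* = 2.5127.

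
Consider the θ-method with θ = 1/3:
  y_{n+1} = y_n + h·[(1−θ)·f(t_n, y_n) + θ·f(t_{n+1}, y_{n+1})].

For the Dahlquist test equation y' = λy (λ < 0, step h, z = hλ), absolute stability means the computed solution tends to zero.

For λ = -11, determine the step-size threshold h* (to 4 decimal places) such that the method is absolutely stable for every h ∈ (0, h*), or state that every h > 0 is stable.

(-6.0000,0); λ=-11 ⇒ h* = (6)/11 = 0.5455.

With y'=λy (z=hλ):
  y_{n+1} = y_n + z·[2/3·y_n + 1/3·y_{n+1}] ⇒ (1 − 1/3z)y_{n+1} = (1 + 2/3z)y_n
  so R(z) = (1 + 2/3z)/(1 − 1/3z).

Find x<0 with |R(x)|<1.
x=-0.91: |R|=0.3018
R=−1: 1+2/3x = −1+1/3x ⇒ -1/3x=2 ⇒ x=2/(-1/3)=-6.0000
Confirm numerically:
  x=-5.420: |R|=0.93112 <1
  x=-5.302: |R|=0.91592 <1
  x=-3.619: |R|=0.64028 <1
  x=-6.577: |R|=1.06025 >1
  x=-6.286: |R|=1.03080 >1
Stable set (-6.0000, 0).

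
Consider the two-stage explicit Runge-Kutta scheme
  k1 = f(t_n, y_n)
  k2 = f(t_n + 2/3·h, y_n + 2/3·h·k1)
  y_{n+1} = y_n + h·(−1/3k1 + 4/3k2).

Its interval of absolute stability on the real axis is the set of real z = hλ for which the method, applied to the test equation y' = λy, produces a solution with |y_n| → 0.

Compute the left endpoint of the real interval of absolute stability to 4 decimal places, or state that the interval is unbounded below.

On y'=λy, z=hλ:
  k1=λy_n ⇒ h·k1=z·y_n;  k2=λ(1+2/3z)y_n ⇒ h·k2=z(1+2/3z)y_n
  y_{n+1}/y_n = 1 − 1/3z + 4/3z(1+2/3z) = 1 + z + 8/9z²
  R(z) = 1 + z + 8/9z².

Find x<0 with |R(x)|<1.
x=-1.09: |R|=0.9661
R=1: x+8/9x²=0 ⇒ x=−9/8=-1.1250; min R=1−1/(4·8/9)=0.7188>−1
Confirm numerically:
  x=-1.099: |R|=0.97460 <1
  x=-0.950: |R|=0.85222 <1
  x=-0.670: |R|=0.72902 <1
  x=-1.513: |R|=1.52182 >1
  x=-1.366: |R|=1.29263 >1
Interval (-1.1250, 0).

left endpoint -1.1250.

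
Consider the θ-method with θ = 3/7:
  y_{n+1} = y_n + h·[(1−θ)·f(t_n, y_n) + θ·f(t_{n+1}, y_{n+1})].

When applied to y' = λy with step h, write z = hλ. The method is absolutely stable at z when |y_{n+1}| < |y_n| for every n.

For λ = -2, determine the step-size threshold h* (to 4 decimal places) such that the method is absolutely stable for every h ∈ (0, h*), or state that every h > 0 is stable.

Set f=λy, z=hλ:
  y_{n+1} = y_n + z·[4/7·y_n + 3/7·y_{n+1}] ⇒ (1 − 3/7z)y_{n+1} = (1 + 4/7z)y_n
  R(z) = (1 + 4/7z)/(1 − 3/7z).

Find x<0 with |R(x)|<1.
x=-0.86: |R|=0.3716
R=−1: 1+4/7x = −1+3/7x ⇒ -1/7x=2 ⇒ x=2/(-1/7)=-14.0000
Confirm numerically:
  x=-9.551: |R|=0.87521 <1
  x=-8.914: |R|=0.84927 <1
  x=-8.279: |R|=0.82030 <1
  x=-5.670: |R|=0.65306 <1
  x=-14.506: |R|=1.01002 >1
  x=-14.279: |R|=1.00560 >1
  x=-14.168: |R|=1.00339 >1
Stable set (-14.0000, 0).

(-14.0000,0); λ=-2 ⇒ h* = (14)/2 = 7.0000.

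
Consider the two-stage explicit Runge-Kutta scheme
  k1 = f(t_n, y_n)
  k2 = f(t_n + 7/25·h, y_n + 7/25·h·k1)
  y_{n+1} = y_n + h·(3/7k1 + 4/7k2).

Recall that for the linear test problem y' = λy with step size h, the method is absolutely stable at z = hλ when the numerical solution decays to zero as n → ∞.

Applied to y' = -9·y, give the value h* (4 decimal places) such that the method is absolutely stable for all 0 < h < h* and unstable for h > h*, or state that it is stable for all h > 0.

Set f=λy, z=hλ:
  k1=λy_n ⇒ h·k1=z·y_n;  k2=λ(1+7/25z)y_n ⇒ h·k2=z(1+7/25z)y_n
  y_{n+1}/y_n = 1 + 3/7z + 4/7z(1+7/25z) = 1 + z + 4/25z²
  Hence R(z) = 1 + z + 4/25z².

Need |R(x)|<1, x<0.
x=-0.7: |R|=0.3784
R=1: x+4/25x²=0 ⇒ x=−25/4=-6.2500; min R=1−1/(4·4/25)=-0.5625>−1
Confirm numerically:
  x=-4.884: |R|=0.06745 <1
  x=-4.425: |R|=0.29210 <1
  x=-3.744: |R|=0.50119 <1
  x=-3.690: |R|=0.51142 <1
  x=-6.809: |R|=1.60900 >1
  x=-6.730: |R|=1.51686 >1
  x=-6.513: |R|=1.27407 >1
Stable set (-6.2500, 0).

(-6.2500,0); λ=-9 ⇒ h* = (25/4)/9 = 0.6944.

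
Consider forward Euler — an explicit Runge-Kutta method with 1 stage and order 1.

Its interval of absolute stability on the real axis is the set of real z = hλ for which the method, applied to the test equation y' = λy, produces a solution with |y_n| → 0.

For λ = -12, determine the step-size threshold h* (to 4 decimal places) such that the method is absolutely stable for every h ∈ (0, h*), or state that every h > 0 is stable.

Set f=λy, z=hλ:
  order 1, 1-stage ⇒ R(z)=1+z
  (e.g. R(-1.58)=-0.58000, |R|=0.58000)

Find x<0 with |R(x)|<1.
x=-1.58: |R|=0.5800
|R(-2.21)|=1.2100 |R(-1.83)|=0.8300 |R(-1.45)|=0.4500
Bisect:
  x_lo=-2.6874 |R|=1.6874  x_hi=-0.1041 |R|=0.8959
  mid=-1.39573 |R|=0.39573 →hi
  mid=-2.04156 |R|=1.04156 →lo
  mid=-1.71865 |R|=0.71865 →hi
  mid=-1.88010 |R|=0.88010 →hi
  mid=-1.96083 |R|=0.96083 →hi
  mid=-2.00120 |R|=1.00120 →lo
  mid=-1.98101 |R|=0.98101 →hi
  mid=-1.99110 |R|=0.99110 →hi
  mid=-1.99615 |R|=0.99615 →hi
  ...
  [-2.00009,-1.99993] ⇒ x*=-2.0000
Interval (-2.0000, 0).

(-2.0000,0); λ=-12 ⇒ h* = 0.1667.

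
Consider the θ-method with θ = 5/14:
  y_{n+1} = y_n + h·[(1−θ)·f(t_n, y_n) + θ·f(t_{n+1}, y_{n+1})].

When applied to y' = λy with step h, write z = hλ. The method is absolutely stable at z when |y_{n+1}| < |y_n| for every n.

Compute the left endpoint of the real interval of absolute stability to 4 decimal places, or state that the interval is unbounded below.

With y'=λy (z=hλ):
  y_{n+1} = y_n + z·[9/14·y_n + 5/14·y_{n+1}] ⇒ (1 − 5/14z)y_{n+1} = (1 + 9/14z)y_n
  Hence R(z) = (1 + 9/14z)/(1 − 5/14z).

Solve |R(x)|<1 on ℝ⁻.
x=-1.18: |R|=0.1698
R=−1: 1+9/14x = −1+5/14x ⇒ -2/7x=2 ⇒ x=2/(-2/7)=-7.0000
Confirm numerically:
  x=-6.499: |R|=0.95690 <1
  x=-6.378: |R|=0.94578 <1
  x=-6.149: |R|=0.92392 <1
  x=-7.500: |R|=1.03883 >1
  x=-7.173: |R|=1.01388 >1
Stable set (-7.0000, 0).

z* = -7.0000.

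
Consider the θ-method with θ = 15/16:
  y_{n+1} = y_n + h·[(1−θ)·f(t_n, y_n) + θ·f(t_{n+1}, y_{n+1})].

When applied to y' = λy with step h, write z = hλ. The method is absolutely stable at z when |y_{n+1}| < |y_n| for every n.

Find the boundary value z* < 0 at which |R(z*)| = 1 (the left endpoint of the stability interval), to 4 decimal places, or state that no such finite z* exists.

interval (−∞, 0).

On y'=λy, z=hλ:
  y_{n+1} = y_n + z·[1/16·y_n + 15/16·y_{n+1}] ⇒ (1 − 15/16z)y_{n+1} = (1 + 1/16z)y_n
  so R(z) = (1 + 1/16z)/(1 − 15/16z).

Boundary: |R(x)|=1, x<0.
x=-1.07: |R|=0.4658
x=-2: |R|=0.3043
x=-10: |R|=0.0361
x=-100: |R|=0.0554
θ=15/16≥1/2 ⇒ |1+1/16x|<|1−15/16x| ∀x<0 ⇒ interval (−∞,0).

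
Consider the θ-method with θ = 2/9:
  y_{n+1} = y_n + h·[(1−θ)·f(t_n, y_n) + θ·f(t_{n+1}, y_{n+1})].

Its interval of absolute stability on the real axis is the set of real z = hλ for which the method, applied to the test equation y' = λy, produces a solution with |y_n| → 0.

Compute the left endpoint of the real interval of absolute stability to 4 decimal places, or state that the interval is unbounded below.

z* = -3.6000.

Set f=λy, z=hλ:
  y_{n+1} = y_n + z·[7/9·y_n + 2/9·y_{n+1}] ⇒ (1 − 2/9z)y_{n+1} = (1 + 7/9z)y_n
  so R(z) = (1 + 7/9z)/(1 − 2/9z).

Boundary: |R(x)|=1, x<0.
x=-1.59: |R|=0.1749
R=−1: 1+7/9x = −1+2/9x ⇒ -5/9x=2 ⇒ x=2/(-5/9)=-3.6000
Confirm numerically:
  x=-3.499: |R|=0.96843 <1
  x=-3.313: |R|=0.90817 <1
  x=-3.301: |R|=0.90418 <1
  x=-2.639: |R|=0.66347 <1
  x=-4.006: |R|=1.11933 >1
  x=-3.813: |R|=1.06406 >1
Interval (-3.6000, 0).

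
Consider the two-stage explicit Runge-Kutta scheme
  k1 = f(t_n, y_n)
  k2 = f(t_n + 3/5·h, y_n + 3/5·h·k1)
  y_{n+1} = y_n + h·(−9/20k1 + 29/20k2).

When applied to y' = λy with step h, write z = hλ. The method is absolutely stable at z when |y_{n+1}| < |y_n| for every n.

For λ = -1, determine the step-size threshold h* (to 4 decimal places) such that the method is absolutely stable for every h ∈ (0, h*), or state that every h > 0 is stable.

On y'=λy, z=hλ:
  k1=λy_n ⇒ h·k1=z·y_n;  k2=λ(1+3/5z)y_n ⇒ h·k2=z(1+3/5z)y_n
  y_{n+1}/y_n = 1 − 9/20z + 29/20z(1+3/5z) = 1 + z + 87/100z²
  R(z) = 1 + z + 87/100z².

Need |R(x)|<1, x<0.
x=-1.16: |R|=1.0107
R=1: x+87/100x²=0 ⇒ x=−100/87=-1.1494; min R=1−1/(4·87/100)=0.7126>−1
Confirm numerically:
  x=-1.100: |R|=0.95270 <1
  x=-1.090: |R|=0.94365 <1
  x=-1.042: |R|=0.90261 <1
  x=-0.498: |R|=0.71776 <1
  x=-1.687: |R|=1.78899 >1
  x=-1.513: |R|=1.47858 >1
  x=-1.226: |R|=1.08168 >1
Stable set (-1.1494, 0).

(-1.1494,0); λ=-1 ⇒ h* = (100/87)/1 = 1.1494.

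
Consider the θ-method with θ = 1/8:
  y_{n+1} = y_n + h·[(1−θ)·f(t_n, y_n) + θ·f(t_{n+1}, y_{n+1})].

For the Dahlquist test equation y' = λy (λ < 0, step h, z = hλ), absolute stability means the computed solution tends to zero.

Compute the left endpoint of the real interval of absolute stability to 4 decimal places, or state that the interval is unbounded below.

Set f=λy, z=hλ:
  y_{n+1} = y_n + z·[7/8·y_n + 1/8·y_{n+1}] ⇒ (1 − 1/8z)y_{n+1} = (1 + 7/8z)y_n
  R(z) = (1 + 7/8z)/(1 − 1/8z).

Boundary: |R(x)|=1, x<0.
x=-0.56: |R|=0.4766
R=−1: 1+7/8x = −1+1/8x ⇒ -3/4x=2 ⇒ x=2/(-3/4)=-2.6667
Confirm numerically:
  x=-2.433: |R|=0.86562 <1
  x=-1.912: |R|=0.54318 <1
  x=-1.790: |R|=0.46272 <1
  x=-2.884: |R|=1.11981 >1
  x=-2.769: |R|=1.05702 >1
Stable set (-2.6667, 0).

left endpoint -2.6667.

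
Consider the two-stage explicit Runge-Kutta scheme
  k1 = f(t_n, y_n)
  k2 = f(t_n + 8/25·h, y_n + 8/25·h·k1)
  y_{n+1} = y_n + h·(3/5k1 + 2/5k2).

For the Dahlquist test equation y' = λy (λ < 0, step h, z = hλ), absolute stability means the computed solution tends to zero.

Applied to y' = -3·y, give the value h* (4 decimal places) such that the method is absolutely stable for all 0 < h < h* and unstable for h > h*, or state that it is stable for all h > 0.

On y'=λy, z=hλ:
  k1=λy_n ⇒ h·k1=z·y_n;  k2=λ(1+8/25z)y_n ⇒ h·k2=z(1+8/25z)y_n
  y_{n+1}/y_n = 1 + 3/5z + 2/5z(1+8/25z) = 1 + z + 16/125z²
  R(z) = 1 + z + 16/125z².

Solve |R(x)|<1 on ℝ⁻.
x=-0.62: |R|=0.4292
R=1: x+16/125x²=0 ⇒ x=−125/16=-7.8125; min R=1−1/(4·16/125)=-0.9531>−1
Confirm numerically:
  x=-5.926: |R|=0.43096 <1
  x=-5.854: |R|=0.46753 <1
  x=-4.277: |R|=0.93553 <1
  x=-8.394: |R|=1.62478 >1
  x=-8.321: |R|=1.54160 >1
  x=-8.265: |R|=1.47871 >1
So |R|<1 on (-7.8125, 0).

(-7.8125,0); λ=-3 ⇒ h* = (125/16)/3 = 2.6042.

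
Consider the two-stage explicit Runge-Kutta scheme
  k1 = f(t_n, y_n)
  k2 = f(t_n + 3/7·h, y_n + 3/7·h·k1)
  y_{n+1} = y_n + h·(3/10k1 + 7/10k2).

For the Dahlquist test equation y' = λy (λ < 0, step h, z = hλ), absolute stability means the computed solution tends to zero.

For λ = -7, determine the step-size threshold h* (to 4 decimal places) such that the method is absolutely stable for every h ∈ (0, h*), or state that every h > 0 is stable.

On y'=λy, z=hλ:
  k1=λy_n ⇒ h·k1=z·y_n;  k2=λ(1+3/7z)y_n ⇒ h·k2=z(1+3/7z)y_n
  y_{n+1}/y_n = 1 + 3/10z + 7/10z(1+3/7z) = 1 + z + 3/10z²
  Hence R(z) = 1 + z + 3/10z².

Boundary: |R(x)|=1, x<0.
x=-1.64: |R|=0.1669
R=1: x+3/10x²=0 ⇒ x=−10/3=-3.3333; min R=1−1/(4·3/10)=0.1667>−1
Confirm numerically:
  x=-3.157: |R|=0.83299 <1
  x=-2.828: |R|=0.57128 <1
  x=-1.912: |R|=0.18472 <1
  x=-3.804: |R|=1.53712 >1
  x=-3.655: |R|=1.35271 >1
So |R|<1 on (-3.3333, 0).

(-3.3333,0); λ=-7 ⇒ h* = (10/3)/7 = 0.4762.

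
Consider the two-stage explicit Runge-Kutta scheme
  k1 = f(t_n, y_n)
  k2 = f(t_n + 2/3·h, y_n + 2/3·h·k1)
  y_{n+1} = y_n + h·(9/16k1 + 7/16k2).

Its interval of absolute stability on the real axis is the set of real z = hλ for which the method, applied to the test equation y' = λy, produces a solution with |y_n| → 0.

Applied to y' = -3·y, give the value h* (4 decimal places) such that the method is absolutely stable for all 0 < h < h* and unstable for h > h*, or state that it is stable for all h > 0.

Test eqn y'=λy, z=hλ:
  k1=λy_n ⇒ h·k1=z·y_n;  k2=λ(1+2/3z)y_n ⇒ h·k2=z(1+2/3z)y_n
  y_{n+1}/y_n = 1 + 9/16z + 7/16z(1+2/3z) = 1 + z + 7/24z²
  ⇒ R(z) = 1 + z + 7/24z².

Find x<0 with |R(x)|<1.
x=-0.67: |R|=0.4609
R=1: x+7/24x²=0 ⇒ x=−24/7=-3.4286; min R=1−1/(4·7/24)=0.1429>−1
Confirm numerically:
  x=-3.089: |R|=0.69406 <1
  x=-2.408: |R|=0.28322 <1
  x=-2.064: |R|=0.17853 <1
  x=-3.779: |R|=1.38625 >1
  x=-3.588: |R|=1.16684 >1
Stable set (-3.4286, 0).

(-3.4286,0); λ=-3 ⇒ h* = (24/7)/3 = 1.1429.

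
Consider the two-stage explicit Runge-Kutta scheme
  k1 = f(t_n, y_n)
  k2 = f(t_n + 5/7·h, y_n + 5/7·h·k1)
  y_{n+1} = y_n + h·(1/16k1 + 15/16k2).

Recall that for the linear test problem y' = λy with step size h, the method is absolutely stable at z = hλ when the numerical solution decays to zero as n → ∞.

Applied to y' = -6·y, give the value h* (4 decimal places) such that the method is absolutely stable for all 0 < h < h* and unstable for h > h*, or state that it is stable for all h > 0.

(-1.4933,0); λ=-6 ⇒ h* = (112/75)/6 = 0.2489.

Test eqn y'=λy, z=hλ:
  k1=λy_n ⇒ h·k1=z·y_n;  k2=λ(1+5/7z)y_n ⇒ h·k2=z(1+5/7z)y_n
  y_{n+1}/y_n = 1 + 1/16z + 15/16z(1+5/7z) = 1 + z + 75/112z²
  so R(z) = 1 + z + 75/112z².

Boundary: |R(x)|=1, x<0.
x=-1.22: |R|=0.7767
R=1: x+75/112x²=0 ⇒ x=−112/75=-1.4933; min R=1−1/(4·75/112)=0.6267>−1
Confirm numerically:
  x=-1.336: |R|=0.85924 <1
  x=-1.162: |R|=0.74218 <1
  x=-0.944: |R|=0.65274 <1
  x=-0.715: |R|=0.62734 <1
  x=-2.001: |R|=1.68025 >1
  x=-1.771: |R|=1.32930 >1
  x=-1.720: |R|=1.26107 >1
So |R|<1 on (-1.4933, 0).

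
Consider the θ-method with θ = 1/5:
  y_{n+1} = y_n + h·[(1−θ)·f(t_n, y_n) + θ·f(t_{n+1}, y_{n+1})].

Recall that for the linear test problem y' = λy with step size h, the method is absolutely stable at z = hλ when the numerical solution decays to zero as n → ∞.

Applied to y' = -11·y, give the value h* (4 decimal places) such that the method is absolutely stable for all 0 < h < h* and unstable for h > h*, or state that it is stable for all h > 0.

With y'=λy (z=hλ):
  y_{n+1} = y_n + z·[4/5·y_n + 1/5·y_{n+1}] ⇒ (1 − 1/5z)y_{n+1} = (1 + 4/5z)y_n
  so R(z) = (1 + 4/5z)/(1 − 1/5z).

Boundary: |R(x)|=1, x<0.
x=-0.45: |R|=0.5872
R=−1: 1+4/5x = −1+1/5x ⇒ -3/5x=2 ⇒ x=2/(-3/5)=-3.3333
Confirm numerically:
  x=-2.965: |R|=0.86127 <1
  x=-2.910: |R|=0.83944 <1
  x=-2.751: |R|=0.77461 <1
  x=-2.136: |R|=0.49664 <1
  x=-3.572: |R|=1.08353 >1
  x=-3.437: |R|=1.03686 >1
  x=-3.365: |R|=1.01136 >1
So |R|<1 on (-3.3333, 0).

(-3.3333,0); λ=-11 ⇒ h* = (10/3)/11 = 0.3030.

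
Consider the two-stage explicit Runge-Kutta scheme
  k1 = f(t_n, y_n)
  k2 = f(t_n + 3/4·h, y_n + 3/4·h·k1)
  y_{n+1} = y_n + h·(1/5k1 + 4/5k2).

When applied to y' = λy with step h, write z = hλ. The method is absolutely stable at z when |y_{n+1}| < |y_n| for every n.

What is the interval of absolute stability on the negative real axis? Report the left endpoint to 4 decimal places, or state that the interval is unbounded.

z∈(-1.6667,0).

Test eqn y'=λy, z=hλ:
  k1=λy_n ⇒ h·k1=z·y_n;  k2=λ(1+3/4z)y_n ⇒ h·k2=z(1+3/4z)y_n
  y_{n+1}/y_n = 1 + 1/5z + 4/5z(1+3/4z) = 1 + z + 3/5z²
  R(z) = 1 + z + 3/5z².

Boundary: |R(x)|=1, x<0.
x=-1.17: |R|=0.6513
R=1: x+3/5x²=0 ⇒ x=−5/3=-1.6667; min R=1−1/(4·3/5)=0.5833>−1
Confirm numerically:
  x=-1.233: |R|=0.67917 <1
  x=-0.871: |R|=0.58418 <1
  x=-0.716: |R|=0.59159 <1
  x=-2.140: |R|=1.60776 >1
  x=-1.946: |R|=1.32615 >1
  x=-1.755: |R|=1.09301 >1
Stable set (-1.6667, 0).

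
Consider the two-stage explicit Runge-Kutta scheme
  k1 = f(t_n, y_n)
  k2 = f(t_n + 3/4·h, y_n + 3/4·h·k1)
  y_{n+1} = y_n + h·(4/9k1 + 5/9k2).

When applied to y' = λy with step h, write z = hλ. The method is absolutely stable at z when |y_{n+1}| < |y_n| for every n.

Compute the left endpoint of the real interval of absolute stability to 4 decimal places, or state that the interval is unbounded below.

z* = -2.4000.

On y'=λy, z=hλ:
  k1=λy_n ⇒ h·k1=z·y_n;  k2=λ(1+3/4z)y_n ⇒ h·k2=z(1+3/4z)y_n
  y_{n+1}/y_n = 1 + 4/9z + 5/9z(1+3/4z) = 1 + z + 5/12z²
  Hence R(z) = 1 + z + 5/12z².

Find x<0 with |R(x)|<1.
x=-1.7: |R|=0.5042
R=1: x+5/12x²=0 ⇒ x=−12/5=-2.4000; min R=1−1/(4·5/12)=0.4000>−1
Confirm numerically:
  x=-2.139: |R|=0.76738 <1
  x=-1.440: |R|=0.42400 <1
  x=-1.178: |R|=0.40020 <1
  x=-2.958: |R|=1.68774 >1
  x=-2.619: |R|=1.23898 >1
  x=-2.540: |R|=1.14817 >1
Interval (-2.4000, 0).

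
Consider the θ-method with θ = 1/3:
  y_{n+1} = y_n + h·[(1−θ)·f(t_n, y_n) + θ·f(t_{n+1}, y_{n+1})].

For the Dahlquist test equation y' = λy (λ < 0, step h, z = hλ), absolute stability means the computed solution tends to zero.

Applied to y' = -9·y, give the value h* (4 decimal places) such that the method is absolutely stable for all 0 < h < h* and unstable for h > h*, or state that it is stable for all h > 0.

Test eqn y'=λy, z=hλ:
  y_{n+1} = y_n + z·[2/3·y_n + 1/3·y_{n+1}] ⇒ (1 − 1/3z)y_{n+1} = (1 + 2/3z)y_n
  R(z) = (1 + 2/3z)/(1 − 1/3z).

Solve |R(x)|<1 on ℝ⁻.
x=-1.7: |R|=0.0851
R=−1: 1+2/3x = −1+1/3x ⇒ -1/3x=2 ⇒ x=2/(-1/3)=-6.0000
Confirm numerically:
  x=-5.695: |R|=0.96492 <1
  x=-4.503: |R|=0.80048 <1
  x=-3.980: |R|=0.71060 <1
  x=-6.252: |R|=1.02724 >1
  x=-6.055: |R|=1.00607 >1
So |R|<1 on (-6.0000, 0).

(-6.0000,0); λ=-9 ⇒ h* = (6)/9 = 0.6667.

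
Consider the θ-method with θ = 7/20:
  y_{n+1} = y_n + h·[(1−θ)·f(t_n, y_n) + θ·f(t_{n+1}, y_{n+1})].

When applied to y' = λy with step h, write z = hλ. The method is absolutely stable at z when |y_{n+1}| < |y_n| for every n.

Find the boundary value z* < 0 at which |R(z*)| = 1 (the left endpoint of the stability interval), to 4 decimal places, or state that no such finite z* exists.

Set f=λy, z=hλ:
  y_{n+1} = y_n + z·[13/20·y_n + 7/20·y_{n+1}] ⇒ (1 − 7/20z)y_{n+1} = (1 + 13/20z)y_n
  R(z) = (1 + 13/20z)/(1 − 7/20z).

Need |R(x)|<1, x<0.
x=-1.31: |R|=0.1018
R=−1: 1+13/20x = −1+7/20x ⇒ -3/10x=2 ⇒ x=2/(-3/10)=-6.6667
Confirm numerically:
  x=-6.561: |R|=0.99038 <1
  x=-6.164: |R|=0.95224 <1
  x=-6.089: |R|=0.94465 <1
  x=-5.390: |R|=0.86731 <1
  x=-7.104: |R|=1.03763 >1
  x=-7.039: |R|=1.03225 >1
  x=-6.781: |R|=1.01017 >1
Stable set (-6.6667, 0).

left endpoint -6.6667.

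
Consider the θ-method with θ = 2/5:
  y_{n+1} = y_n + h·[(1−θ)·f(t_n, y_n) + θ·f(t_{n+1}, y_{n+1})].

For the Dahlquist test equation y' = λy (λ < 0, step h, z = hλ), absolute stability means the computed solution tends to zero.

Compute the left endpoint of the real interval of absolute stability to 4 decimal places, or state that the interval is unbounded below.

Set f=λy, z=hλ:
  y_{n+1} = y_n + z·[3/5·y_n + 2/5·y_{n+1}] ⇒ (1 − 2/5z)y_{n+1} = (1 + 3/5z)y_n
  so R(z) = (1 + 3/5z)/(1 − 2/5z).

Need |R(x)|<1, x<0.
x=-0.77: |R|=0.4113
R=−1: 1+3/5x = −1+2/5x ⇒ -1/5x=2 ⇒ x=2/(-1/5)=-10.0000
Confirm numerically:
  x=-7.597: |R|=0.88100 <1
  x=-6.332: |R|=0.79235 <1
  x=-5.010: |R|=0.66778 <1
  x=-10.558: |R|=1.02137 >1
  x=-10.384: |R|=1.01490 >1
Stable set (-10.0000, 0).

left endpoint -10.0000.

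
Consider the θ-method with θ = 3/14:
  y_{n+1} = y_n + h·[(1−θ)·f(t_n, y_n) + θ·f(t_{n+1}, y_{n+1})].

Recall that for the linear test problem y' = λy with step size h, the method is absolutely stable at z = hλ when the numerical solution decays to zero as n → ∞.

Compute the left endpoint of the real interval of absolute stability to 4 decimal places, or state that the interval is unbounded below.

left endpoint -3.5000.

Test eqn y'=λy, z=hλ:
  y_{n+1} = y_n + z·[11/14·y_n + 3/14·y_{n+1}] ⇒ (1 − 3/14z)y_{n+1} = (1 + 11/14z)y_n
  so R(z) = (1 + 11/14z)/(1 − 3/14z).

Need |R(x)|<1, x<0.
x=-1.25: |R|=0.0141
R=−1: 1+11/14x = −1+3/14x ⇒ -4/7x=2 ⇒ x=2/(-4/7)=-3.5000
Confirm numerically:
  x=-2.959: |R|=0.81081 <1
  x=-2.523: |R|=0.63763 <1
  x=-1.662: |R|=0.22553 <1
  x=-3.981: |R|=1.14833 >1
  x=-3.949: |R|=1.13897 >1
  x=-3.564: |R|=1.02074 >1
Stable set (-3.5000, 0).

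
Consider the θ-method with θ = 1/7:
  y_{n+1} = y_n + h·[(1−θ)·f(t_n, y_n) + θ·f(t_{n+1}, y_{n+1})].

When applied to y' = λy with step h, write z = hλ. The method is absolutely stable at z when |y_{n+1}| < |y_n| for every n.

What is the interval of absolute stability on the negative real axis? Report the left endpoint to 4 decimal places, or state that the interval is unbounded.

z∈(-2.8000,0).

Test eqn y'=λy, z=hλ:
  y_{n+1} = y_n + z·[6/7·y_n + 1/7·y_{n+1}] ⇒ (1 − 1/7z)y_{n+1} = (1 + 6/7z)y_n
  ⇒ R(z) = (1 + 6/7z)/(1 − 1/7z).

Need |R(x)|<1, x<0.
x=-1.43: |R|=0.1874
R=−1: 1+6/7x = −1+1/7x ⇒ -5/7x=2 ⇒ x=2/(-5/7)=-2.8000
Confirm numerically:
  x=-2.772: |R|=0.98567 <1
  x=-2.688: |R|=0.94220 <1
  x=-2.417: |R|=0.79664 <1
  x=-2.264: |R|=0.71071 <1
  x=-3.276: |R|=1.23161 >1
  x=-3.215: |R|=1.20313 >1
  x=-3.108: |R|=1.15235 >1
Interval (-2.8000, 0).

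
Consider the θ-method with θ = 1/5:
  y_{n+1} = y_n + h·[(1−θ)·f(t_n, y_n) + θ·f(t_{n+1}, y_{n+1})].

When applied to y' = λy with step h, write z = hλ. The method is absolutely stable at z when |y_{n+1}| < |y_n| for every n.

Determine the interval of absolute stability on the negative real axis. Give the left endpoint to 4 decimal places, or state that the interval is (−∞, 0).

Set f=λy, z=hλ:
  y_{n+1} = y_n + z·[4/5·y_n + 1/5·y_{n+1}] ⇒ (1 − 1/5z)y_{n+1} = (1 + 4/5z)y_n
  R(z) = (1 + 4/5z)/(1 − 1/5z).

Boundary: |R(x)|=1, x<0.
x=-1.19: |R|=0.0388
R=−1: 1+4/5x = −1+1/5x ⇒ -3/5x=2 ⇒ x=2/(-3/5)=-3.3333
Confirm numerically:
  x=-2.604: |R|=0.71226 <1
  x=-2.439: |R|=0.63933 <1
  x=-2.371: |R|=0.60833 <1
  x=-1.419: |R|=0.10531 <1
  x=-3.788: |R|=1.15521 >1
  x=-3.643: |R|=1.10749 >1
  x=-3.543: |R|=1.07363 >1
So |R|<1 on (-3.3333, 0).

(-3.3333, 0).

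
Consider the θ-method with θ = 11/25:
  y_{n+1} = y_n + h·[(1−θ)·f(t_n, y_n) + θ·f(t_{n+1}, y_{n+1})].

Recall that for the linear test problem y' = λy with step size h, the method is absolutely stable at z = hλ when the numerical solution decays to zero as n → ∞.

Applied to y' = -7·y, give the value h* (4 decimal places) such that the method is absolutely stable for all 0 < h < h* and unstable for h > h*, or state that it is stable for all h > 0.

(-16.6667,0); λ=-7 ⇒ h* = (50/3)/7 = 2.3810.

Set f=λy, z=hλ:
  y_{n+1} = y_n + z·[14/25·y_n + 11/25·y_{n+1}] ⇒ (1 − 11/25z)y_{n+1} = (1 + 14/25z)y_n
  ⇒ R(z) = (1 + 14/25z)/(1 − 11/25z).

Boundary: |R(x)|=1, x<0.
x=-1.71: |R|=0.0242
R=−1: 1+14/25x = −1+11/25x ⇒ -3/25x=2 ⇒ x=2/(-3/25)=-16.6667
Confirm numerically:
  x=-16.440: |R|=0.99670 <1
  x=-10.960: |R|=0.88239 <1
  x=-8.197: |R|=0.77937 <1
  x=-17.166: |R|=1.00701 >1
  x=-17.136: |R|=1.00659 >1
  x=-16.975: |R|=1.00437 >1
Interval (-16.6667, 0).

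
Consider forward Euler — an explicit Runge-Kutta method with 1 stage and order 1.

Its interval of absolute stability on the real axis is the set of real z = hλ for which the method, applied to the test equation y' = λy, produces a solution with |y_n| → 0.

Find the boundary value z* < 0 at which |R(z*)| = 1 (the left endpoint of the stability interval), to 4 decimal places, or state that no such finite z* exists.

z* = -2.0000.

On y'=λy, z=hλ:
  order 1, 1-stage ⇒ R(z)=1+z
  (e.g. R(-0.57)=0.43000, |R|=0.43000)

Find x<0 with |R(x)|<1.
x=-0.57: |R|=0.4300
|R(-2.09)|=1.0900 |R(-1.96)|=0.9600 |R(-0.94)|=0.0600
Bisect:
  x_lo=-2.5341 |R|=1.5341  x_hi=-0.3643 |R|=0.6357
  mid=-1.44918 |R|=0.44918 →hi
  mid=-1.99163 |R|=0.99163 →hi
  mid=-2.26285 |R|=1.26285 →lo
  mid=-2.12724 |R|=1.12724 →lo
  mid=-2.05943 |R|=1.05943 →lo
  mid=-2.02553 |R|=1.02553 →lo
  mid=-2.00858 |R|=1.00858 →lo
  ...
  [-2.00010,-1.99997] ⇒ x*=-2.0000
So |R|<1 on (-2.0000, 0).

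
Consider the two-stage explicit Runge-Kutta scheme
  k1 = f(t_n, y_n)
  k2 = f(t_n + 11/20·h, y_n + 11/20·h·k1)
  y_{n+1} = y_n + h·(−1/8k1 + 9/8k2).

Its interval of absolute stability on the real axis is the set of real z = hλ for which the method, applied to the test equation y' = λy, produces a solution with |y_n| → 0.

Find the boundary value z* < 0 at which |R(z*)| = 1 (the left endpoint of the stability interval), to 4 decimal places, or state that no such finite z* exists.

On y'=λy, z=hλ:
  k1=λy_n ⇒ h·k1=z·y_n;  k2=λ(1+11/20z)y_n ⇒ h·k2=z(1+11/20z)y_n
  y_{n+1}/y_n = 1 − 1/8z + 9/8z(1+11/20z) = 1 + z + 99/160z²
  Hence R(z) = 1 + z + 99/160z².

Solve |R(x)|<1 on ℝ⁻.
x=-1.42: |R|=0.8276
R=1: x+99/160x²=0 ⇒ x=−160/99=-1.6162; min R=1−1/(4·99/160)=0.5960>−1
Confirm numerically:
  x=-1.563: |R|=0.94859 <1
  x=-1.349: |R|=0.77700 <1
  x=-1.264: |R|=0.72457 <1
  x=-2.029: |R|=1.51830 >1
  x=-1.950: |R|=1.40280 >1
Stable set (-1.6162, 0).

z* = -1.6162.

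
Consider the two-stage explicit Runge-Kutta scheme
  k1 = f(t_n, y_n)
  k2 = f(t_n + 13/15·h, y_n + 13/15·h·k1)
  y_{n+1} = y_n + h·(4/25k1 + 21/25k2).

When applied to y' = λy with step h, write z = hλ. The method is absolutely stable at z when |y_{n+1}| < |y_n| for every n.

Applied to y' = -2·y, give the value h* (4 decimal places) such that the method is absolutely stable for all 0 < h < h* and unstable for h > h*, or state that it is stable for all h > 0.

Test eqn y'=λy, z=hλ:
  k1=λy_n ⇒ h·k1=z·y_n;  k2=λ(1+13/15z)y_n ⇒ h·k2=z(1+13/15z)y_n
  y_{n+1}/y_n = 1 + 4/25z + 21/25z(1+13/15z) = 1 + z + 91/125z²
  ⇒ R(z) = 1 + z + 91/125z².

Boundary: |R(x)|=1, x<0.
x=-1.2: |R|=0.8483
R=1: x+91/125x²=0 ⇒ x=−125/91=-1.3736; min R=1−1/(4·91/125)=0.6566>−1
Confirm numerically:
  x=-1.315: |R|=0.94388 <1
  x=-0.902: |R|=0.69030 <1
  x=-0.724: |R|=0.65760 <1
  x=-1.689: |R|=1.38778 >1
  x=-1.658: |R|=1.34325 >1
  x=-1.553: |R|=1.20280 >1
Stable set (-1.3736, 0).

(-1.3736,0); λ=-2 ⇒ h* = (125/91)/2 = 0.6868.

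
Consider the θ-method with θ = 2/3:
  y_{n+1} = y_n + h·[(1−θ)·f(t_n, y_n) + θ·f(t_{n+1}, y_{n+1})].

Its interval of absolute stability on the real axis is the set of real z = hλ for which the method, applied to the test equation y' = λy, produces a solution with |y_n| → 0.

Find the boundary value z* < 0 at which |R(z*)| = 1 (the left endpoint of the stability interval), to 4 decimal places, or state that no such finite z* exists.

interval (−∞, 0).

With y'=λy (z=hλ):
  y_{n+1} = y_n + z·[1/3·y_n + 2/3·y_{n+1}] ⇒ (1 − 2/3z)y_{n+1} = (1 + 1/3z)y_n
  R(z) = (1 + 1/3z)/(1 − 2/3z).

Boundary: |R(x)|=1, x<0.
x=-1.32: |R|=0.2979
x=-2: |R|=0.1429
x=-10: |R|=0.3043
x=-100: |R|=0.4778
θ=2/3≥1/2 ⇒ |1+1/3x|<|1−2/3x| ∀x<0 ⇒ stable on all of ℝ⁻.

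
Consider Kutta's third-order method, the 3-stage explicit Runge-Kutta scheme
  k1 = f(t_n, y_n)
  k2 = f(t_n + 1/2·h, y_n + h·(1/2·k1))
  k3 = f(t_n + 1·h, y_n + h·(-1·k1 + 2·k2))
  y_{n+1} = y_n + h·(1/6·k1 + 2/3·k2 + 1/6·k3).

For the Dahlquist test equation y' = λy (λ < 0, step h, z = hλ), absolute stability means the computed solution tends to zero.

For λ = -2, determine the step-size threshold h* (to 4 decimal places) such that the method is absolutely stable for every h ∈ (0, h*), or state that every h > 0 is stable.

With y'=λy (z=hλ):
  order 3, 3-stage ⇒ R(z)=1+z+z^2/2+z^3/6
  (e.g. R(-1.19)=0.23719, |R|=0.23719)

Boundary: |R(x)|=1, x<0.
x=-1.19: |R|=0.2372
|R(-2.84)|=1.6249 |R(-1)|=0.3333 |R(-0.91)|=0.3785
Bisect:
  x_lo=-3.1135 |R|=2.2969  x_hi=-0.0623 |R|=0.9396
  mid=-1.58790 |R|=0.00551 →hi
  mid=-2.35071 |R|=0.75273 →hi
  mid=-2.73211 |R|=1.39884 →lo
  mid=-2.54141 |R|=1.04776 →lo
  mid=-2.44606 |R|=0.89367 →hi
  mid=-2.49374 |R|=0.96902 →hi
  mid=-2.51757 |R|=1.00796 →lo
  ...
  [-2.51292,-2.51273] ⇒ x*=-2.5127
So |R|<1 on (-2.5127, 0).

(-2.5127,0); λ=-2 ⇒ h* = 1.2564.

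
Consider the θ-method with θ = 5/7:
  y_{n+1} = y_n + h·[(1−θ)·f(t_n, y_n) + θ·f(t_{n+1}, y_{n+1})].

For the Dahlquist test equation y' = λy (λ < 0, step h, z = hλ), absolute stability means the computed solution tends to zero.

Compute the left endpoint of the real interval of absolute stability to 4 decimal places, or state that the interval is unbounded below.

(−∞, 0) — no finite endpoint.

Test eqn y'=λy, z=hλ:
  y_{n+1} = y_n + z·[2/7·y_n + 5/7·y_{n+1}] ⇒ (1 − 5/7z)y_{n+1} = (1 + 2/7z)y_n
  ⇒ R(z) = (1 + 2/7z)/(1 − 5/7z).

Boundary: |R(x)|=1, x<0.
x=-1: |R|=0.4167
x=-2: |R|=0.1765
x=-10: |R|=0.2281
x=-100: |R|=0.3807
θ=5/7≥1/2 ⇒ |1+2/7x|<|1−5/7x| ∀x<0 ⇒ stable on all of ℝ⁻.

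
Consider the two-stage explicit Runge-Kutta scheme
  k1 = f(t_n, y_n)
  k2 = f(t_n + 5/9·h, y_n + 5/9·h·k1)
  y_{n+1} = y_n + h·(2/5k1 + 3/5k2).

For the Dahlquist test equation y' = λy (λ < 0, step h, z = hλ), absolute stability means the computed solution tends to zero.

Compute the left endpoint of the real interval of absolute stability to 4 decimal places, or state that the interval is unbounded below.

z* = -3.0000.

On y'=λy, z=hλ:
  k1=λy_n ⇒ h·k1=z·y_n;  k2=λ(1+5/9z)y_n ⇒ h·k2=z(1+5/9z)y_n
  y_{n+1}/y_n = 1 + 2/5z + 3/5z(1+5/9z) = 1 + z + 1/3z²
  R(z) = 1 + z + 1/3z².

Need |R(x)|<1, x<0.
x=-0.97: |R|=0.3436
R=1: x+1/3x²=0 ⇒ x=−3=-3.0000; min R=1−1/(4·1/3)=0.2500>−1
Confirm numerically:
  x=-2.653: |R|=0.69314 <1
  x=-2.409: |R|=0.52543 <1
  x=-2.085: |R|=0.36407 <1
  x=-1.986: |R|=0.32873 <1
  x=-3.373: |R|=1.41938 >1
  x=-3.314: |R|=1.34687 >1
  x=-3.144: |R|=1.15091 >1
Stable set (-3.0000, 0).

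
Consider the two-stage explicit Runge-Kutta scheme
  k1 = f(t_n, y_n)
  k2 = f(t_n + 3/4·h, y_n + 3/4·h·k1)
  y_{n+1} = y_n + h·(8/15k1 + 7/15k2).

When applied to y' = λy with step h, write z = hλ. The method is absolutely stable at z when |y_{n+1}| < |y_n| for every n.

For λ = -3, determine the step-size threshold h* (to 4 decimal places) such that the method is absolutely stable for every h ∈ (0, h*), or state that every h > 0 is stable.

On y'=λy, z=hλ:
  k1=λy_n ⇒ h·k1=z·y_n;  k2=λ(1+3/4z)y_n ⇒ h·k2=z(1+3/4z)y_n
  y_{n+1}/y_n = 1 + 8/15z + 7/15z(1+3/4z) = 1 + z + 7/20z²
  so R(z) = 1 + z + 7/20z².

Need |R(x)|<1, x<0.
x=-1.13: |R|=0.3169
R=1: x+7/20x²=0 ⇒ x=−20/7=-2.8571; min R=1−1/(4·7/20)=0.2857>−1
Confirm numerically:
  x=-2.813: |R|=0.95654 <1
  x=-1.953: |R|=0.38197 <1
  x=-1.553: |R|=0.29113 <1
  x=-1.349: |R|=0.28793 <1
  x=-3.240: |R|=1.43416 >1
  x=-3.110: |R|=1.27523 >1
  x=-2.880: |R|=1.02304 >1
So |R|<1 on (-2.8571, 0).

(-2.8571,0); λ=-3 ⇒ h* = (20/7)/3 = 0.9524.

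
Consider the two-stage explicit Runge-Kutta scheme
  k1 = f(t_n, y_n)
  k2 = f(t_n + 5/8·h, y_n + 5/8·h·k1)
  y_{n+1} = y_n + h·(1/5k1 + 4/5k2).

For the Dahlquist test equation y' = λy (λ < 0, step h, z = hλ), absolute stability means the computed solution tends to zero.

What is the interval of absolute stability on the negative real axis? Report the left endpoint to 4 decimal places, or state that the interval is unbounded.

On y'=λy, z=hλ:
  k1=λy_n ⇒ h·k1=z·y_n;  k2=λ(1+5/8z)y_n ⇒ h·k2=z(1+5/8z)y_n
  y_{n+1}/y_n = 1 + 1/5z + 4/5z(1+5/8z) = 1 + z + 1/2z²
  Hence R(z) = 1 + z + 1/2z².

Solve |R(x)|<1 on ℝ⁻.
x=-0.93: |R|=0.5025
R=1: x+1/2x²=0 ⇒ x=−2=-2.0000; min R=1−1/(4·1/2)=0.5000>−1
Confirm numerically:
  x=-1.891: |R|=0.89694 <1
  x=-1.428: |R|=0.59159 <1
  x=-1.017: |R|=0.50014 <1
  x=-2.473: |R|=1.58486 >1
  x=-2.300: |R|=1.34500 >1
  x=-2.090: |R|=1.09405 >1
So |R|<1 on (-2.0000, 0).

z∈(-2.0000,0).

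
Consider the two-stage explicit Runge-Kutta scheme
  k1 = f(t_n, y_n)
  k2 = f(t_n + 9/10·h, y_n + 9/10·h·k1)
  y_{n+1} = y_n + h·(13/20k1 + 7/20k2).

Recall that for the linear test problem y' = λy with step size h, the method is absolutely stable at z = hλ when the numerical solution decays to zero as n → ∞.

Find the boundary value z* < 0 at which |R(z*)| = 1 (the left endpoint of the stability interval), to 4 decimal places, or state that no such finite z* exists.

Test eqn y'=λy, z=hλ:
  k1=λy_n ⇒ h·k1=z·y_n;  k2=λ(1+9/10z)y_n ⇒ h·k2=z(1+9/10z)y_n
  y_{n+1}/y_n = 1 + 13/20z + 7/20z(1+9/10z) = 1 + z + 63/200z²
  Hence R(z) = 1 + z + 63/200z².

Boundary: |R(x)|=1, x<0.
x=-1.62: |R|=0.2067
R=1: x+63/200x²=0 ⇒ x=−200/63=-3.1746; min R=1−1/(4·63/200)=0.2063>−1
Confirm numerically:
  x=-2.259: |R|=0.34847 <1
  x=-1.618: |R|=0.20665 <1
  x=-1.521: |R|=0.20773 <1
  x=-3.769: |R|=1.70569 >1
  x=-3.567: |R|=1.44090 >1
  x=-3.318: |R|=1.14987 >1
Interval (-3.1746, 0).

z* = -3.1746.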